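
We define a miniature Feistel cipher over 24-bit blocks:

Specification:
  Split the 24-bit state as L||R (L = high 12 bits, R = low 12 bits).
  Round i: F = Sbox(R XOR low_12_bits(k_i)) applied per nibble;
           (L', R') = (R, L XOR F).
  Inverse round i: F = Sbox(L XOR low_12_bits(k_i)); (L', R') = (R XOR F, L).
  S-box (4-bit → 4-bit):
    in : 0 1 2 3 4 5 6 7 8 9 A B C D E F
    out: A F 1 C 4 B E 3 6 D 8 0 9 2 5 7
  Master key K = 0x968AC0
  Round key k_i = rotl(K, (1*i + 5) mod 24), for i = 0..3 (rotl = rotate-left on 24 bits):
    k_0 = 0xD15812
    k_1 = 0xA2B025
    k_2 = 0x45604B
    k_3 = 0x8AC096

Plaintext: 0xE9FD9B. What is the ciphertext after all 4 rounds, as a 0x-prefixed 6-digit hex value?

s_0 = plaintext = 0xE9FD9B
s_1 = Round(s_0, k_0) = 0xD9B5F2
s_2 = Round(s_1, k_1) = 0x5F26B8
s_3 = Round(s_2, k_2) = 0x6B8B8E
s_4 = Round(s_3, k_3) = 0xB8E64E

0xB8E64E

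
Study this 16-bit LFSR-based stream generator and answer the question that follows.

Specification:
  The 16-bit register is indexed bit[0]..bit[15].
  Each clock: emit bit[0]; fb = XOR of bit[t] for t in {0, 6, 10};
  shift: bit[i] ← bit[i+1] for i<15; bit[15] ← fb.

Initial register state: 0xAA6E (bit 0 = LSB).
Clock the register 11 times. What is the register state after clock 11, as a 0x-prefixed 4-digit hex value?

0xF5B5

reg_0 = 0xAA6E
clock 1: out=0, reg = 0xD537
clock 2: out=1, reg = 0x6A9B
clock 3: out=1, reg = 0xB54D
clock 4: out=1, reg = 0xDAA6
clock 5: out=0, reg = 0x6D53
clock 6: out=1, reg = 0xB6A9
clock 7: out=1, reg = 0x5B54
clock 8: out=0, reg = 0xADAA
clock 9: out=0, reg = 0xD6D5
clock 10: out=1, reg = 0xEB6A
clock 11: out=0, reg = 0xF5B5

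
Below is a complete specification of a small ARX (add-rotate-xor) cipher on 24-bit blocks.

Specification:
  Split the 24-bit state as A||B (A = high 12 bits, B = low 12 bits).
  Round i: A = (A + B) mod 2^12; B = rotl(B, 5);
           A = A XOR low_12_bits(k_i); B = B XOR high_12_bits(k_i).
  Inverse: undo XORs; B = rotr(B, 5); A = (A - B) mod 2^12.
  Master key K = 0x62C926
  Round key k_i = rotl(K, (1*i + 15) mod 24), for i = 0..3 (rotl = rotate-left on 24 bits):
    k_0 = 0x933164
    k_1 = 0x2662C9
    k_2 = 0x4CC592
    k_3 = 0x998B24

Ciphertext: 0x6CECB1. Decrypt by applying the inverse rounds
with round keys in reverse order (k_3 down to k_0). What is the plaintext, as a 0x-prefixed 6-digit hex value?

0xD19A5D

s_0 = ciphertext = 0x6CECB1
s_1 = InvRound(s_0, k_3) = 0x9414A9
s_2 = InvRound(s_1, k_2) = 0xA50283
s_3 = InvRound(s_2, k_1) = 0x612287
s_4 = InvRound(s_3, k_0) = 0xD19A5D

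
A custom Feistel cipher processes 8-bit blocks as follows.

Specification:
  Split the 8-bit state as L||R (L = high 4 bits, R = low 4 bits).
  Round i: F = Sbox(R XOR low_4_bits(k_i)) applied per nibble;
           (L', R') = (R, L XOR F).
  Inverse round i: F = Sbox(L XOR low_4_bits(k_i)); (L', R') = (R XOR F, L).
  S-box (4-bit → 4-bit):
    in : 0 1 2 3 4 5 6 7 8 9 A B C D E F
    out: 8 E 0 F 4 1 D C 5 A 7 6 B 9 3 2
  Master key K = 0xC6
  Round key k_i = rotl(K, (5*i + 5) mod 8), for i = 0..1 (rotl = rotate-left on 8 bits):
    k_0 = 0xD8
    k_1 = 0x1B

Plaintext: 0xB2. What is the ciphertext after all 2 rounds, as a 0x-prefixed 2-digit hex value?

s_0 = plaintext = 0xB2
s_1 = Round(s_0, k_0) = 0x2C
s_2 = Round(s_1, k_1) = 0xCE

0xCE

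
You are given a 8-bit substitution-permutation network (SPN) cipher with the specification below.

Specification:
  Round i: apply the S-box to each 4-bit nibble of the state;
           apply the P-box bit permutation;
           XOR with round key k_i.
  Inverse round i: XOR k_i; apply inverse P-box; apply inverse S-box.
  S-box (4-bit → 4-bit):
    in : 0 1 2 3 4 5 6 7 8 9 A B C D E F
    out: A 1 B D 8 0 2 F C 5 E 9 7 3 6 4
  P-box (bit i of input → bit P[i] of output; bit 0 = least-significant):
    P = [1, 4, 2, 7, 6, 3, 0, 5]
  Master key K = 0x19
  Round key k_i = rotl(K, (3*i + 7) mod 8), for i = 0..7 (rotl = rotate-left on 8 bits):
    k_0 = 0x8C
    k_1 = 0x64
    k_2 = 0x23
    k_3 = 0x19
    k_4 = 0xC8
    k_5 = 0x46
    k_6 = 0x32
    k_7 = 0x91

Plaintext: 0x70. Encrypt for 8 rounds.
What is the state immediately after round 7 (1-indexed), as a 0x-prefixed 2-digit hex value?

0x74

s_0 = plaintext = 0x70
s_1 = Round(s_0, k_0) = 0x75
s_2 = Round(s_1, k_1) = 0x0D
s_3 = Round(s_2, k_2) = 0x19
s_4 = Round(s_3, k_3) = 0x5F
s_5 = Round(s_4, k_4) = 0xCC
s_6 = Round(s_5, k_5) = 0x19
s_7 = Round(s_6, k_6) = 0x74
s_8 = Round(s_7, k_7) = 0x78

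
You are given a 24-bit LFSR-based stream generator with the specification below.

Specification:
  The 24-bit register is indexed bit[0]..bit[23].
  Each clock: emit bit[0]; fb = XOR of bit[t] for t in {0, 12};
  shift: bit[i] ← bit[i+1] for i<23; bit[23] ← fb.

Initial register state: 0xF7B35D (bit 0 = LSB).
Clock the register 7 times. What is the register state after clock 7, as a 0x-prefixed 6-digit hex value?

0x4DEF66

reg_0 = 0xF7B35D
clock 1: out=1, reg = 0x7BD9AE
clock 2: out=0, reg = 0xBDECD7
clock 3: out=1, reg = 0xDEF66B
clock 4: out=1, reg = 0x6F7B35
clock 5: out=1, reg = 0x37BD9A
clock 6: out=0, reg = 0x9BDECD
clock 7: out=1, reg = 0x4DEF66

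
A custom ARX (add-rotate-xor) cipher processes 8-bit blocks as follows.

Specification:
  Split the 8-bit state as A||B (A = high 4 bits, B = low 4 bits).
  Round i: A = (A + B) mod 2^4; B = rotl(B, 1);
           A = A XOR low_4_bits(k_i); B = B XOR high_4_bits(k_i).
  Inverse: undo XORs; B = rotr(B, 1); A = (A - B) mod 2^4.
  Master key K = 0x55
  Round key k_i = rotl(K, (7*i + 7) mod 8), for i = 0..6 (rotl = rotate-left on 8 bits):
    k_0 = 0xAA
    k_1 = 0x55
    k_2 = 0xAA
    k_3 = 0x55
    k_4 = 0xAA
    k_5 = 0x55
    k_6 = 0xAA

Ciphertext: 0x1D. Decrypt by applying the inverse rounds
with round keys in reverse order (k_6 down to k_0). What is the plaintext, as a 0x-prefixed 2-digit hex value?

0x9E

s_0 = ciphertext = 0x1D
s_1 = InvRound(s_0, k_6) = 0x0B
s_2 = InvRound(s_1, k_5) = 0xE7
s_3 = InvRound(s_2, k_4) = 0x6E
s_4 = InvRound(s_3, k_3) = 0x6D
s_5 = InvRound(s_4, k_2) = 0x1B
s_6 = InvRound(s_5, k_1) = 0xD7
s_7 = InvRound(s_6, k_0) = 0x9E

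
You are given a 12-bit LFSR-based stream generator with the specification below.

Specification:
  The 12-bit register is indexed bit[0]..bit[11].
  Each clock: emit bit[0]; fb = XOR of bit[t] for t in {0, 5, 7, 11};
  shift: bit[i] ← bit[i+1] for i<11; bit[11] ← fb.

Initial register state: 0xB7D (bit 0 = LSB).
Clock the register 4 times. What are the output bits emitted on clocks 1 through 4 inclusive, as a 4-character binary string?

reg_0 = 0xB7D
clock 1: out=1, reg = 0xDBE
clock 2: out=0, reg = 0xEDF
clock 3: out=1, reg = 0xF6F
clock 4: out=1, reg = 0xFB7

1011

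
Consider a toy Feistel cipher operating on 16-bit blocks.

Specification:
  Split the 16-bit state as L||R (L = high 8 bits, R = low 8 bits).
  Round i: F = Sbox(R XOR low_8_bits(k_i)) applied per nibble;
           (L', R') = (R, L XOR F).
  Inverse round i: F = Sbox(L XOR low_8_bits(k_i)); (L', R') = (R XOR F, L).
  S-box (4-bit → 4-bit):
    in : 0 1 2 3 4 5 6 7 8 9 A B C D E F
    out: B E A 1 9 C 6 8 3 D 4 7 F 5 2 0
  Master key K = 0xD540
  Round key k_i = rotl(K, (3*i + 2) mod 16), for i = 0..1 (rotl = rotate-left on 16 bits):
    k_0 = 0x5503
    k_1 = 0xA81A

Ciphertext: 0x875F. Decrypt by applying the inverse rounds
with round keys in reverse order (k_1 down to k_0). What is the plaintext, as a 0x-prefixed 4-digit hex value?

0xBA8A

s_0 = ciphertext = 0x875F
s_1 = InvRound(s_0, k_1) = 0x8A87
s_2 = InvRound(s_1, k_0) = 0xBA8A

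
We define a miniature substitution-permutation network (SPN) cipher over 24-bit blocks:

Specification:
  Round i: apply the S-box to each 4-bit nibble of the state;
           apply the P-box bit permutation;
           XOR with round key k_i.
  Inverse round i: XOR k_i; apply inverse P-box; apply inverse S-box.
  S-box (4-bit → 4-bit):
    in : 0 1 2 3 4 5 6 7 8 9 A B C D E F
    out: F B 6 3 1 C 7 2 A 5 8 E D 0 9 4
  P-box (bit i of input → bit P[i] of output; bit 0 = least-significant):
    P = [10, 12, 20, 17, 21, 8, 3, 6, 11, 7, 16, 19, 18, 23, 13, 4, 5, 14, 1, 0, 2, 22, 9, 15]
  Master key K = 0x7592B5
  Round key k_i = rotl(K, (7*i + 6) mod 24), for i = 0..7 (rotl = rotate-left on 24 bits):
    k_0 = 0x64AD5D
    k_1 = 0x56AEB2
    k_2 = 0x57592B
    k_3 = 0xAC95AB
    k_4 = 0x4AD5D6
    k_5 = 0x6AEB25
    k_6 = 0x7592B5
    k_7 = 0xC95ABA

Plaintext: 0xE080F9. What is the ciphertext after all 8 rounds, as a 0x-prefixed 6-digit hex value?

s_0 = plaintext = 0xE080F9
s_1 = Round(s_0, k_0) = 0xFD61E2
s_2 = Round(s_1, k_1) = 0xEA9472
s_3 = Round(s_2, k_2) = 0x43E02E
s_4 = Round(s_3, k_3) = 0xA3D817
s_5 = Round(s_4, k_4) = 0x620436
s_6 = Round(s_5, k_5) = 0x9E9433
s_7 = Round(s_6, k_6) = 0x51AD90
s_8 = Round(s_7, k_7) = 0xFB8C83

0xFB8C83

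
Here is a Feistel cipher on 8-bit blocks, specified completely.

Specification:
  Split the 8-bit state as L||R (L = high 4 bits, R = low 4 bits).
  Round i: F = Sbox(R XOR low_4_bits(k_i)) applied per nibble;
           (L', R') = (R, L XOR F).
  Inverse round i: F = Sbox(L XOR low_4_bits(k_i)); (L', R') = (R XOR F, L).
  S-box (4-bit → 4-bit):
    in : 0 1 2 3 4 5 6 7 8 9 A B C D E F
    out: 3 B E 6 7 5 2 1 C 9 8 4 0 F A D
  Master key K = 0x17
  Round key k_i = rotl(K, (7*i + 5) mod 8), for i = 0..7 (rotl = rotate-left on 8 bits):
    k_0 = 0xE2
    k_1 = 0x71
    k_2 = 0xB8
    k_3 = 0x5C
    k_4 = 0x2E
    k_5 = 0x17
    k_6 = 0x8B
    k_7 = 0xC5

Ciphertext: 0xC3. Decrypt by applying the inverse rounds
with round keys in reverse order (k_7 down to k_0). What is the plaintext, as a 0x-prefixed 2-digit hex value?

s_0 = ciphertext = 0xC3
s_1 = InvRound(s_0, k_7) = 0xAC
s_2 = InvRound(s_1, k_6) = 0x7A
s_3 = InvRound(s_2, k_5) = 0x97
s_4 = InvRound(s_3, k_4) = 0x69
s_5 = InvRound(s_4, k_3) = 0x16
s_6 = InvRound(s_5, k_2) = 0xF1
s_7 = InvRound(s_6, k_1) = 0xBF
s_8 = InvRound(s_7, k_0) = 0x6B

0x6B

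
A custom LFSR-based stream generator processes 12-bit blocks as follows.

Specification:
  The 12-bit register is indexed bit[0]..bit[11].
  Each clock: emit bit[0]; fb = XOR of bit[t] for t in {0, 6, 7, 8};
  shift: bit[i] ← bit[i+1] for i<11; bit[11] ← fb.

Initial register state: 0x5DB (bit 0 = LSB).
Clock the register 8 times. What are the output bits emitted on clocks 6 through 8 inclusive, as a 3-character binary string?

reg_0 = 0x5DB
clock 1: out=1, reg = 0x2ED
clock 2: out=1, reg = 0x976
clock 3: out=0, reg = 0x4BB
clock 4: out=1, reg = 0x25D
clock 5: out=1, reg = 0x12E
clock 6: out=0, reg = 0x897
clock 7: out=1, reg = 0x44B
clock 8: out=1, reg = 0x225

011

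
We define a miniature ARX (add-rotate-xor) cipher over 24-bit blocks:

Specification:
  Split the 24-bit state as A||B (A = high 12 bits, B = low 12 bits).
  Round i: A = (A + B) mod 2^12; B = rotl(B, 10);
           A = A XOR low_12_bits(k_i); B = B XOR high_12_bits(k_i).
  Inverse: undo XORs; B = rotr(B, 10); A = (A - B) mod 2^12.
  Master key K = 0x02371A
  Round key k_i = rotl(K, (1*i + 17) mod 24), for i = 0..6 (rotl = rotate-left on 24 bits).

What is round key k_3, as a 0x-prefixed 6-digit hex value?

K = 0x02371A
k_0 = rotl(K, (1*0+17) mod 24) = rotl(K, 17) = 0x34046E
k_1 = rotl(K, (1*1+17) mod 24) = rotl(K, 18) = 0x6808DC
k_2 = rotl(K, (1*2+17) mod 24) = rotl(K, 19) = 0xD011B8
k_3 = rotl(K, (1*3+17) mod 24) = rotl(K, 20) = 0xA02371

0xA02371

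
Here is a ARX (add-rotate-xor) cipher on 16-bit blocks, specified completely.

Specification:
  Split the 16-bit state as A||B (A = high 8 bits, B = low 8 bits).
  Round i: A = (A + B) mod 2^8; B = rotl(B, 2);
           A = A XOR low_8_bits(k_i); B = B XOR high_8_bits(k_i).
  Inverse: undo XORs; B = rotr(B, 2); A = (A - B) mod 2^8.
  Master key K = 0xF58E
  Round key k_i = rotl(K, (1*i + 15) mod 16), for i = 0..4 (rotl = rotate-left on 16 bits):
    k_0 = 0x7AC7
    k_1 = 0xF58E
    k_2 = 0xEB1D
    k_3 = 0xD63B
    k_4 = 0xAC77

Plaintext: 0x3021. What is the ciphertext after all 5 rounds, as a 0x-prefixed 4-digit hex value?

0xBBCA

s_0 = plaintext = 0x3021
s_1 = Round(s_0, k_0) = 0x96FE
s_2 = Round(s_1, k_1) = 0x1A0E
s_3 = Round(s_2, k_2) = 0x35D3
s_4 = Round(s_3, k_3) = 0x3399
s_5 = Round(s_4, k_4) = 0xBBCA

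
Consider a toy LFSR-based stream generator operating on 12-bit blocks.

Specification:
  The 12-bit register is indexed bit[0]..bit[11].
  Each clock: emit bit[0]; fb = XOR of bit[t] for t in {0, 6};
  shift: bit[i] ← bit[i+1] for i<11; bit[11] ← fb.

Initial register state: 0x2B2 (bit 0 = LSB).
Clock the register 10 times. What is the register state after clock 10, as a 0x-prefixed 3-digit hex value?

reg_0 = 0x2B2
clock 1: out=0, reg = 0x159
clock 2: out=1, reg = 0x0AC
clock 3: out=0, reg = 0x056
clock 4: out=0, reg = 0x82B
clock 5: out=1, reg = 0xC15
clock 6: out=1, reg = 0xE0A
clock 7: out=0, reg = 0x705
clock 8: out=1, reg = 0xB82
clock 9: out=0, reg = 0x5C1
clock 10: out=1, reg = 0x2E0

0x2E0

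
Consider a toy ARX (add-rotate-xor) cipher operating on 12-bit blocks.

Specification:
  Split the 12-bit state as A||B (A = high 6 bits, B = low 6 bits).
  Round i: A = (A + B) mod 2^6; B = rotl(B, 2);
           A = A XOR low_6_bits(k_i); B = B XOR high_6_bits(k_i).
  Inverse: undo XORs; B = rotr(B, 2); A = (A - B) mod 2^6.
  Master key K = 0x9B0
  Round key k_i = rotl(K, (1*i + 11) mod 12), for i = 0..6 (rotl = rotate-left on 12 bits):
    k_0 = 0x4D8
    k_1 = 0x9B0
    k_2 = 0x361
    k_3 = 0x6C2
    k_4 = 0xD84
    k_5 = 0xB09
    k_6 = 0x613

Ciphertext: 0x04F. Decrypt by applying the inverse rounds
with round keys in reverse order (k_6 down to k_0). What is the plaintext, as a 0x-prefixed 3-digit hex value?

s_0 = ciphertext = 0x04F
s_1 = InvRound(s_0, k_6) = 0x775
s_2 = InvRound(s_1, k_5) = 0xF96
s_3 = InvRound(s_2, k_4) = 0xC88
s_4 = InvRound(s_3, k_3) = 0xF34
s_5 = InvRound(s_4, k_2) = 0xFDE
s_6 = InvRound(s_5, k_1) = 0x04E
s_7 = InvRound(s_6, k_0) = 0x097

0x097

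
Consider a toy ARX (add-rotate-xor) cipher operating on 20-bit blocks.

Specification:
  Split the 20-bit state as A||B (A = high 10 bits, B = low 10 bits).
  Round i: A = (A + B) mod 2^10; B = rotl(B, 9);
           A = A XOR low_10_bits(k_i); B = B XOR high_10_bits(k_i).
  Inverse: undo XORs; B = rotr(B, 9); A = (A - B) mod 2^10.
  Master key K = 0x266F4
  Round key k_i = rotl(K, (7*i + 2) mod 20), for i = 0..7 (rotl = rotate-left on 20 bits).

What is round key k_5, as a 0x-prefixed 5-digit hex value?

0x84CDE

K = 0x266F4
k_0 = rotl(K, (7*0+2) mod 20) = rotl(K, 2) = 0x99BD0
k_1 = rotl(K, (7*1+2) mod 20) = rotl(K, 9) = 0xDE84C
k_2 = rotl(K, (7*2+2) mod 20) = rotl(K, 16) = 0x4266F
k_3 = rotl(K, (7*3+2) mod 20) = rotl(K, 3) = 0x337A1
k_4 = rotl(K, (7*4+2) mod 20) = rotl(K, 10) = 0xBD099
k_5 = rotl(K, (7*5+2) mod 20) = rotl(K, 17) = 0x84CDE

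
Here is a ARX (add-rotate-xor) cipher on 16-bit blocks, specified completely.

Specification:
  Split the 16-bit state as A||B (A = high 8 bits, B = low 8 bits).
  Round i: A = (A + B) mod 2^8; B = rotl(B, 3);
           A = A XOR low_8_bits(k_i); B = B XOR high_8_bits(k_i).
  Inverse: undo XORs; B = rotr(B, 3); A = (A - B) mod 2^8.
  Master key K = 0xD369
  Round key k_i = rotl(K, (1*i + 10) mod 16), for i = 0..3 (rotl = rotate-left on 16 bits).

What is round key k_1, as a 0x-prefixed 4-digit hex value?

K = 0xD369
k_0 = rotl(K, (1*0+10) mod 16) = rotl(K, 10) = 0xA74D
k_1 = rotl(K, (1*1+10) mod 16) = rotl(K, 11) = 0x4E9B

0x4E9B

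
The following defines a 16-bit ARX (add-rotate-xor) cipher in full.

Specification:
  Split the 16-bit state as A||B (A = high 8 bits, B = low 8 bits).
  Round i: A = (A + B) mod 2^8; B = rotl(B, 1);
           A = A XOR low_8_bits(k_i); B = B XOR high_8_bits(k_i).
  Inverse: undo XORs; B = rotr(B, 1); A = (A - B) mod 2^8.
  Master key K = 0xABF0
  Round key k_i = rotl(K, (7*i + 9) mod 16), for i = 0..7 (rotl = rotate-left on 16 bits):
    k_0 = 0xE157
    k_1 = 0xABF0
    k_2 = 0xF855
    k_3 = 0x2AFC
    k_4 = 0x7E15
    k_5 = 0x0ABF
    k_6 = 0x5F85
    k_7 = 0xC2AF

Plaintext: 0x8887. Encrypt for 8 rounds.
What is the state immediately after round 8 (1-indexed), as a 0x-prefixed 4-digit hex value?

s_0 = plaintext = 0x8887
s_1 = Round(s_0, k_0) = 0x58EE
s_2 = Round(s_1, k_1) = 0xB676
s_3 = Round(s_2, k_2) = 0x7914
s_4 = Round(s_3, k_3) = 0x7102
s_5 = Round(s_4, k_4) = 0x667A
s_6 = Round(s_5, k_5) = 0x5FFE
s_7 = Round(s_6, k_6) = 0xD8A2
s_8 = Round(s_7, k_7) = 0xD587

0xD587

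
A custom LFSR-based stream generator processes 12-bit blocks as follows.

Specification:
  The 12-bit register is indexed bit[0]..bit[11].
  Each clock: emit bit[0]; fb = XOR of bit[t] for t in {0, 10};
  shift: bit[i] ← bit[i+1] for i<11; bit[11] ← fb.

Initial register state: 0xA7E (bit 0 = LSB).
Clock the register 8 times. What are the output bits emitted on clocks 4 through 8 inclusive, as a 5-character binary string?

reg_0 = 0xA7E
clock 1: out=0, reg = 0x53F
clock 2: out=1, reg = 0x29F
clock 3: out=1, reg = 0x94F
clock 4: out=1, reg = 0xCA7
clock 5: out=1, reg = 0x653
clock 6: out=1, reg = 0x329
clock 7: out=1, reg = 0x994
clock 8: out=0, reg = 0x4CA

11110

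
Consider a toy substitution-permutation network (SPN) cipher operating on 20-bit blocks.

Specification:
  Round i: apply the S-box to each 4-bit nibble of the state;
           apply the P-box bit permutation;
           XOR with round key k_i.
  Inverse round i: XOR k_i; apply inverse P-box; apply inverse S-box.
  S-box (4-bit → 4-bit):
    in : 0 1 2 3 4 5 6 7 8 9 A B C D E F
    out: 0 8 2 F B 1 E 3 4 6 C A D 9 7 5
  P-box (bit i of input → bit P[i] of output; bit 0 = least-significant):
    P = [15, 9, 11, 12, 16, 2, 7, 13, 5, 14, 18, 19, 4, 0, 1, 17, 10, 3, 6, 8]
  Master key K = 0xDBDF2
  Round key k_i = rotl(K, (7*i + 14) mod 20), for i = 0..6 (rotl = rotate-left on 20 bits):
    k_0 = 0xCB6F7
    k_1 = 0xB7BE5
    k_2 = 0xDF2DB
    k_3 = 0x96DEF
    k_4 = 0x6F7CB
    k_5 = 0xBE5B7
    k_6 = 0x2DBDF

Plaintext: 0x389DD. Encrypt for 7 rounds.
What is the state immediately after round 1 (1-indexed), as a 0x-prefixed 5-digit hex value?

s_0 = plaintext = 0x389DD
s_1 = Round(s_0, k_0) = 0x943BD
s_2 = Round(s_1, k_1) = 0x58B98
s_3 = Round(s_2, k_2) = 0x5BE5D
s_4 = Round(s_3, k_3) = 0xEB9CE
s_5 = Round(s_4, k_4) = 0x11902
s_6 = Round(s_5, k_5) = 0xDA6B7
s_7 = Round(s_6, k_6) = 0xC3CD9

0x943BD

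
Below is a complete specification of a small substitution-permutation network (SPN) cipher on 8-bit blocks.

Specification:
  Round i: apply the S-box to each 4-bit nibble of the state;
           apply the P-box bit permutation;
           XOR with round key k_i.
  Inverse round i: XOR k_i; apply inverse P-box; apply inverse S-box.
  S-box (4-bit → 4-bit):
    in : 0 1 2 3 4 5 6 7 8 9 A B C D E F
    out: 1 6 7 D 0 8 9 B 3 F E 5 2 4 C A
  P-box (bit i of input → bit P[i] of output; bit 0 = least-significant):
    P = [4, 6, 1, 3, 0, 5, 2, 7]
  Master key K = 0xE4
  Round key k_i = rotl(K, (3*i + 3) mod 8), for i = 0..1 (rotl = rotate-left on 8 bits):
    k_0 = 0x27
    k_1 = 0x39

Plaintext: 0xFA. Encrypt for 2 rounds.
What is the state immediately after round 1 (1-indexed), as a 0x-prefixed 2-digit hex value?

s_0 = plaintext = 0xFA
s_1 = Round(s_0, k_0) = 0xCD
s_2 = Round(s_1, k_1) = 0x1B

0xCD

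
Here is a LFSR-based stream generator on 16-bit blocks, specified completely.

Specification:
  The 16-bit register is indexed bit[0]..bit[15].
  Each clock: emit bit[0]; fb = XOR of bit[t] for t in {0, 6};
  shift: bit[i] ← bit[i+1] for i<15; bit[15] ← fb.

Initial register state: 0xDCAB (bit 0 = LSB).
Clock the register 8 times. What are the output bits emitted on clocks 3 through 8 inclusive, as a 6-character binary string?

reg_0 = 0xDCAB
clock 1: out=1, reg = 0xEE55
clock 2: out=1, reg = 0x772A
clock 3: out=0, reg = 0x3B95
clock 4: out=1, reg = 0x9DCA
clock 5: out=0, reg = 0xCEE5
clock 6: out=1, reg = 0x6772
clock 7: out=0, reg = 0xB3B9
clock 8: out=1, reg = 0xD9DC

010101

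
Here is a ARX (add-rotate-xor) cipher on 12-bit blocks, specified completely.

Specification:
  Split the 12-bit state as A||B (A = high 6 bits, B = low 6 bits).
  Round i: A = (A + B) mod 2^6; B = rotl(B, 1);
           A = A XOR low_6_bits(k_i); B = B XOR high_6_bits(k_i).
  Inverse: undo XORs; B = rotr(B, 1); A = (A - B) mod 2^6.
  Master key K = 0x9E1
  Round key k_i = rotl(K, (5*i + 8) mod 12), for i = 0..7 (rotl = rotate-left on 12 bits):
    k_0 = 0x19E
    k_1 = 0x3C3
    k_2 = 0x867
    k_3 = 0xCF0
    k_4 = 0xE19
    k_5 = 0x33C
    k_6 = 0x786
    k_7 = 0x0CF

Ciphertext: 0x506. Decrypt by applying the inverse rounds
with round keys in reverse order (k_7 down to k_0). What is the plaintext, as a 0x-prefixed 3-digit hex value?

0x390

s_0 = ciphertext = 0x506
s_1 = InvRound(s_0, k_7) = 0xE62
s_2 = InvRound(s_1, k_6) = 0x85E
s_3 = InvRound(s_2, k_5) = 0x509
s_4 = InvRound(s_3, k_4) = 0x578
s_5 = InvRound(s_4, k_3) = 0x025
s_6 = InvRound(s_5, k_2) = 0x942
s_7 = InvRound(s_6, k_1) = 0x026
s_8 = InvRound(s_7, k_0) = 0x390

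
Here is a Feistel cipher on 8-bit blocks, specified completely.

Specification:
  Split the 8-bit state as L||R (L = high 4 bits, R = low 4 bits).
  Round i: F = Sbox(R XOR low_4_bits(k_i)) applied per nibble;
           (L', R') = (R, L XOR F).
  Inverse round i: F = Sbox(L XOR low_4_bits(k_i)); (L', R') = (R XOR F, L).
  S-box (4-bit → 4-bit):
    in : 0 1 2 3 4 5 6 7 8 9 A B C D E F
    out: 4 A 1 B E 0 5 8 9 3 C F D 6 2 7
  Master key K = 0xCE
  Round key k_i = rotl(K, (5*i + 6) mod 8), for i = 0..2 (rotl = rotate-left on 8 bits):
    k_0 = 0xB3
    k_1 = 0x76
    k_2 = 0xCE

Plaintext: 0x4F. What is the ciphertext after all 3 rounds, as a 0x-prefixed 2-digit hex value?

s_0 = plaintext = 0x4F
s_1 = Round(s_0, k_0) = 0xF9
s_2 = Round(s_1, k_1) = 0x98
s_3 = Round(s_2, k_2) = 0x8C

0x8C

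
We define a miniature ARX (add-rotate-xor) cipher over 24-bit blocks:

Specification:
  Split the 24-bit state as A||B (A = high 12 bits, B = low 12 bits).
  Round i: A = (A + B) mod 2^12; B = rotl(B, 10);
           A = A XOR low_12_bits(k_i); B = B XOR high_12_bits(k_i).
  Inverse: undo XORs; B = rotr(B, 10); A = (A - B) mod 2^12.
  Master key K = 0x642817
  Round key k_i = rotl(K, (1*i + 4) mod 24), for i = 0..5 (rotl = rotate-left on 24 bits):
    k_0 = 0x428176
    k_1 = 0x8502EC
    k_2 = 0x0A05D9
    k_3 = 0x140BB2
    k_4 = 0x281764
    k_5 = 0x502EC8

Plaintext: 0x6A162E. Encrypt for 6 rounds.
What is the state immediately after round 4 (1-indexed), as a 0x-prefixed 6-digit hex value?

0xD2D91B

s_0 = plaintext = 0x6A162E
s_1 = Round(s_0, k_0) = 0xDB9DA3
s_2 = Round(s_1, k_1) = 0x9B0738
s_3 = Round(s_2, k_2) = 0x53116E
s_4 = Round(s_3, k_3) = 0xD2D91B
s_5 = Round(s_4, k_4) = 0x12CCC7
s_6 = Round(s_5, k_5) = 0x33BA33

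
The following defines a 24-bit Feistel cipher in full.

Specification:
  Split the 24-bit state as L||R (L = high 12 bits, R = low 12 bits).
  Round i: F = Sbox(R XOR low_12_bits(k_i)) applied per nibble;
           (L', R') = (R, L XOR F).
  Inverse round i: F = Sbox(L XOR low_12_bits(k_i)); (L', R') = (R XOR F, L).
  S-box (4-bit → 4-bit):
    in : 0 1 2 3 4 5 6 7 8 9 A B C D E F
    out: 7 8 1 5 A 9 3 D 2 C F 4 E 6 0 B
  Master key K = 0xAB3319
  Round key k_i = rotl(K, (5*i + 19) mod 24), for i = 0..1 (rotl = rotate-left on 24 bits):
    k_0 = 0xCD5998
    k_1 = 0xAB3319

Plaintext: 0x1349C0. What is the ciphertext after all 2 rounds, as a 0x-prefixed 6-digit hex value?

s_0 = plaintext = 0x1349C0
s_1 = Round(s_0, k_0) = 0x9C06A6
s_2 = Round(s_1, k_1) = 0x6A608B

0x6A608B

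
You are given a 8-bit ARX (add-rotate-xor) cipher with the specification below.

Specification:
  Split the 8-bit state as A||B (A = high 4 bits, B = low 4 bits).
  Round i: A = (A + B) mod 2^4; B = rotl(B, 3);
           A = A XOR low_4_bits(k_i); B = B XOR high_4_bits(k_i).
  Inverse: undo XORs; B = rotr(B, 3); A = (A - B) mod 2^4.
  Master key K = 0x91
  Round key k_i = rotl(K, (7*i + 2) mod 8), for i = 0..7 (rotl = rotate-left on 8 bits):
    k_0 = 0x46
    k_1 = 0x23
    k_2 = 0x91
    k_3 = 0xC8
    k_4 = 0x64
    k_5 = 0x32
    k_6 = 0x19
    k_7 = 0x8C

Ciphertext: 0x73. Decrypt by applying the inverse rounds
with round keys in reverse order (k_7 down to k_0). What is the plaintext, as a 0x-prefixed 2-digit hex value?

0xA3

s_0 = ciphertext = 0x73
s_1 = InvRound(s_0, k_7) = 0x47
s_2 = InvRound(s_1, k_6) = 0x1C
s_3 = InvRound(s_2, k_5) = 0x4F
s_4 = InvRound(s_3, k_4) = 0xD3
s_5 = InvRound(s_4, k_3) = 0x6F
s_6 = InvRound(s_5, k_2) = 0xBC
s_7 = InvRound(s_6, k_1) = 0xBD
s_8 = InvRound(s_7, k_0) = 0xA3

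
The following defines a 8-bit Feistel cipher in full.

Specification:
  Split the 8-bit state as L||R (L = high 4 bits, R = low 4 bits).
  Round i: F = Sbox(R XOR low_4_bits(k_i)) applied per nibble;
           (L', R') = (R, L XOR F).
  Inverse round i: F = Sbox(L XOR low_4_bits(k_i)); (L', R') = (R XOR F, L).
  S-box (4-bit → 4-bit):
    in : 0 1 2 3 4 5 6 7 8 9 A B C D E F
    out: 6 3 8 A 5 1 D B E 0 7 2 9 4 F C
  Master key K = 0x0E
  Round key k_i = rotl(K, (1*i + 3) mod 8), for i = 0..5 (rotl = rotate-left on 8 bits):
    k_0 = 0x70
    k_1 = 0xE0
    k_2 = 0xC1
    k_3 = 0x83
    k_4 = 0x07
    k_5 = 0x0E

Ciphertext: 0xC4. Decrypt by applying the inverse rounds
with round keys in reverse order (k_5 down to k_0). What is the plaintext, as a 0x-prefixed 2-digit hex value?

0x57

s_0 = ciphertext = 0xC4
s_1 = InvRound(s_0, k_5) = 0xCC
s_2 = InvRound(s_1, k_4) = 0xEC
s_3 = InvRound(s_2, k_3) = 0x8E
s_4 = InvRound(s_3, k_2) = 0xE8
s_5 = InvRound(s_4, k_1) = 0x7E
s_6 = InvRound(s_5, k_0) = 0x57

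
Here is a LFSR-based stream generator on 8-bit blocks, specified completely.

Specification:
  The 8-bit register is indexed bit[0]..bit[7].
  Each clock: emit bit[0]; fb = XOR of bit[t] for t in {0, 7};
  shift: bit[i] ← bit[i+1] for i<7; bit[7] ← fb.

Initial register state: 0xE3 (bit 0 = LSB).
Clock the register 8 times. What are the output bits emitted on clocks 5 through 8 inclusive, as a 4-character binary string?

reg_0 = 0xE3
clock 1: out=1, reg = 0x71
clock 2: out=1, reg = 0xB8
clock 3: out=0, reg = 0xDC
clock 4: out=0, reg = 0xEE
clock 5: out=0, reg = 0xF7
clock 6: out=1, reg = 0x7B
clock 7: out=1, reg = 0xBD
clock 8: out=1, reg = 0x5E

0111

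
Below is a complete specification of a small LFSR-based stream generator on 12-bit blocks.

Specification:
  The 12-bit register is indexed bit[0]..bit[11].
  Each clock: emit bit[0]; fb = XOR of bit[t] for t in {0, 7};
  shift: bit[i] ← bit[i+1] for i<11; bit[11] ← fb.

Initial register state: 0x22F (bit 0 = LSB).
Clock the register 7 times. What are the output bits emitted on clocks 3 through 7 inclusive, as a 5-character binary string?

11010

reg_0 = 0x22F
clock 1: out=1, reg = 0x917
clock 2: out=1, reg = 0xC8B
clock 3: out=1, reg = 0x645
clock 4: out=1, reg = 0xB22
clock 5: out=0, reg = 0x591
clock 6: out=1, reg = 0x2C8
clock 7: out=0, reg = 0x964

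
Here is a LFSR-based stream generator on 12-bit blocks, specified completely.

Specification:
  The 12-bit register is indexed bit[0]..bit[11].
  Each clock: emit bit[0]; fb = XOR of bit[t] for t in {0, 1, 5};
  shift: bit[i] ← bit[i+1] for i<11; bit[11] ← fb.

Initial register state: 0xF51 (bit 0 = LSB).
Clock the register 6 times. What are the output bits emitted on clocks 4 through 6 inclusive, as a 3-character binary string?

010

reg_0 = 0xF51
clock 1: out=1, reg = 0xFA8
clock 2: out=0, reg = 0xFD4
clock 3: out=0, reg = 0x7EA
clock 4: out=0, reg = 0x3F5
clock 5: out=1, reg = 0x1FA
clock 6: out=0, reg = 0x0FD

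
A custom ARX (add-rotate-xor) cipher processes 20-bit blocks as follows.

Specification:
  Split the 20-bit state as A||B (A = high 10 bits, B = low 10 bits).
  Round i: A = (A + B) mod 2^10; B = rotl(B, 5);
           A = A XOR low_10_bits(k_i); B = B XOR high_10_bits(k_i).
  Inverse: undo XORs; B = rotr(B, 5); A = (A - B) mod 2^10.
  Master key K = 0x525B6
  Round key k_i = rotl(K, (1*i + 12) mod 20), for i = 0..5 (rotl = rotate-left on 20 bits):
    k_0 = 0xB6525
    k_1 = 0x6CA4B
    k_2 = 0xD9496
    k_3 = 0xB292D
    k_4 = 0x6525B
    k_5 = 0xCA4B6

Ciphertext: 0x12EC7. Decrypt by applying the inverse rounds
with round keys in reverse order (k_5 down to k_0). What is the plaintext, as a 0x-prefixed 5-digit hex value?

s_0 = ciphertext = 0x12EC7
s_1 = InvRound(s_0, k_5) = 0xCB9CF
s_2 = InvRound(s_1, k_4) = 0x84F62
s_3 = InvRound(s_2, k_3) = 0x8C50D
s_4 = InvRound(s_3, k_2) = 0x65113
s_5 = InvRound(s_4, k_1) = 0xEE825
s_6 = InvRound(s_5, k_0) = 0xC2397

0xC2397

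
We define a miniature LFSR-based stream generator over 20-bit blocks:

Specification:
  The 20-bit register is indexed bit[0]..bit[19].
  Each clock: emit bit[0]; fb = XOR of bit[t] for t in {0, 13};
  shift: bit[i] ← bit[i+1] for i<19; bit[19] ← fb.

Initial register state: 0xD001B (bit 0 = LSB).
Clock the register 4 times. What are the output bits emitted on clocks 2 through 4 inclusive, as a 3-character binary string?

reg_0 = 0xD001B
clock 1: out=1, reg = 0xE800D
clock 2: out=1, reg = 0xF4006
clock 3: out=0, reg = 0x7A003
clock 4: out=1, reg = 0x3D001

101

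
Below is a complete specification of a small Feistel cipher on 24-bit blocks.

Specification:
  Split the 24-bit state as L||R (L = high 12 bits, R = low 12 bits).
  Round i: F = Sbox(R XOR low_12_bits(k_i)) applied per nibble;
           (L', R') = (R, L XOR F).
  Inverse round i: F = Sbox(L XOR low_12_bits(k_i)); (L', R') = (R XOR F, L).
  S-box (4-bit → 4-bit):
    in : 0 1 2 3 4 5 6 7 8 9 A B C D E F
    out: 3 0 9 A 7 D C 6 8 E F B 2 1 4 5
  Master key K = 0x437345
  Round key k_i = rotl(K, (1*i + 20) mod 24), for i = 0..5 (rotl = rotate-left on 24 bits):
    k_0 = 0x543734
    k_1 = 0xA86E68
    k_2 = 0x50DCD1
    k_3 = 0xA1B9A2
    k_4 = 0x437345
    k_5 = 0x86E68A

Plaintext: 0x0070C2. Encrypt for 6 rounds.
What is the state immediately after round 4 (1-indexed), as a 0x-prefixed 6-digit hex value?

0x1E501E

s_0 = plaintext = 0x0070C2
s_1 = Round(s_0, k_0) = 0x0C265B
s_2 = Round(s_1, k_1) = 0x65B868
s_3 = Round(s_2, k_2) = 0x8681E5
s_4 = Round(s_3, k_3) = 0x1E501E
s_5 = Round(s_4, k_4) = 0x01EB3E
s_6 = Round(s_5, k_5) = 0xB3E1A9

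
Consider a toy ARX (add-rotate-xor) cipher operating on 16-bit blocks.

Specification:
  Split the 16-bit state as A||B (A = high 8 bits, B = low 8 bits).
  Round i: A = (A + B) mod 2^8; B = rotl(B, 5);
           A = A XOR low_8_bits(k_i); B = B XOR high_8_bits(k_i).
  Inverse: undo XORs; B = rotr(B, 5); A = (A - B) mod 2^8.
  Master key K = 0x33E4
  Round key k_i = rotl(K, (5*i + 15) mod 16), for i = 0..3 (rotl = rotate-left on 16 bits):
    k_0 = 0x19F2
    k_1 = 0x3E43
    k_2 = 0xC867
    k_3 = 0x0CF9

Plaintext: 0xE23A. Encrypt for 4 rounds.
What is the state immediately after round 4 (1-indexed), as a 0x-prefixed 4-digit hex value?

0x20C2

s_0 = plaintext = 0xE23A
s_1 = Round(s_0, k_0) = 0xEE5E
s_2 = Round(s_1, k_1) = 0x0FF5
s_3 = Round(s_2, k_2) = 0x6376
s_4 = Round(s_3, k_3) = 0x20C2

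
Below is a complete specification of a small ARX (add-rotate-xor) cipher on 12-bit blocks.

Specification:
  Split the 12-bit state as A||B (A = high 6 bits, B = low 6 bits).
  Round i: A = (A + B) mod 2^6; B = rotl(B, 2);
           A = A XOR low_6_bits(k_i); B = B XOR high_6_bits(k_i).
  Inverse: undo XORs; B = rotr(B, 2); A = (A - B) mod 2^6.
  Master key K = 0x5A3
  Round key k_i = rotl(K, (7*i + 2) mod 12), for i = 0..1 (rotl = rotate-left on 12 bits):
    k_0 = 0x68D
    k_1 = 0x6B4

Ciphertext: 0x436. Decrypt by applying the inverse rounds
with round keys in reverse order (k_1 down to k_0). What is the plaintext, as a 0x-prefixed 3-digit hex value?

s_0 = ciphertext = 0x436
s_1 = InvRound(s_0, k_1) = 0x64B
s_2 = InvRound(s_1, k_0) = 0x014

0x014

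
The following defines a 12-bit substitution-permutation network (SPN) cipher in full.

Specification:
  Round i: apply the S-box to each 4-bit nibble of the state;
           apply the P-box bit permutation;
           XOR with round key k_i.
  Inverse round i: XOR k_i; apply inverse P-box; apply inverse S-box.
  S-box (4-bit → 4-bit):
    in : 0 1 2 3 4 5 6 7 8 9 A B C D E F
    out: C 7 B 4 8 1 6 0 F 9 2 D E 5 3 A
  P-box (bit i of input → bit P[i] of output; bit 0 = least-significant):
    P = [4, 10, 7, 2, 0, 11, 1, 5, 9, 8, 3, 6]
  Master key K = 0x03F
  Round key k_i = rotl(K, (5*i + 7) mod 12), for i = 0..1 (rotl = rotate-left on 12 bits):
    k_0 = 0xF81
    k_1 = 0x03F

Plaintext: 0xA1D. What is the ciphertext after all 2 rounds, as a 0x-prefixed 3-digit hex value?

s_0 = plaintext = 0xA1D
s_1 = Round(s_0, k_0) = 0x612
s_2 = Round(s_1, k_1) = 0xD20

0xD20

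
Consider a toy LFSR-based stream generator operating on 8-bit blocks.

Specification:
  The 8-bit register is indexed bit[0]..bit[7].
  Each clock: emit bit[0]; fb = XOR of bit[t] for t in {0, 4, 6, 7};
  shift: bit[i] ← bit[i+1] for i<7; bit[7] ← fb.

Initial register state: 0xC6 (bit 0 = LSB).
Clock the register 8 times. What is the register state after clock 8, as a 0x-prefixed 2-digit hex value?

0x18

reg_0 = 0xC6
clock 1: out=0, reg = 0x63
clock 2: out=1, reg = 0x31
clock 3: out=1, reg = 0x18
clock 4: out=0, reg = 0x8C
clock 5: out=0, reg = 0xC6
clock 6: out=0, reg = 0x63
clock 7: out=1, reg = 0x31
clock 8: out=1, reg = 0x18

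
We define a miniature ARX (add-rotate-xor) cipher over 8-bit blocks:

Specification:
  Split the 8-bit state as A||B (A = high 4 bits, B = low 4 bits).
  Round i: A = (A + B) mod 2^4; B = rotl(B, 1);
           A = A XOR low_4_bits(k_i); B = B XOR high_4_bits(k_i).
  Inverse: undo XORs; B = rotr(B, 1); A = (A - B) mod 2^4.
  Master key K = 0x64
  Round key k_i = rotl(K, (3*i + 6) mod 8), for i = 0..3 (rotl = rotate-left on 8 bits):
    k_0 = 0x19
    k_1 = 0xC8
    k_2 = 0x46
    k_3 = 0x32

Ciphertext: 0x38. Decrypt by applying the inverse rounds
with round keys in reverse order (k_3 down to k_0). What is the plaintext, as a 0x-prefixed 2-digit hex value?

0xF8

s_0 = ciphertext = 0x38
s_1 = InvRound(s_0, k_3) = 0x4D
s_2 = InvRound(s_1, k_2) = 0x6C
s_3 = InvRound(s_2, k_1) = 0xE0
s_4 = InvRound(s_3, k_0) = 0xF8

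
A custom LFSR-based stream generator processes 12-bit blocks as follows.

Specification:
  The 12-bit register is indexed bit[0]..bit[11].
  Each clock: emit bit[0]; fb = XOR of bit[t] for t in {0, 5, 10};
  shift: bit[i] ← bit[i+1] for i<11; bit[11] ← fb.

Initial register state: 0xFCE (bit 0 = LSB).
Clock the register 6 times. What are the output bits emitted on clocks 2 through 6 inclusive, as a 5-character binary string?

11100

reg_0 = 0xFCE
clock 1: out=0, reg = 0xFE7
clock 2: out=1, reg = 0xFF3
clock 3: out=1, reg = 0xFF9
clock 4: out=1, reg = 0xFFC
clock 5: out=0, reg = 0x7FE
clock 6: out=0, reg = 0x3FF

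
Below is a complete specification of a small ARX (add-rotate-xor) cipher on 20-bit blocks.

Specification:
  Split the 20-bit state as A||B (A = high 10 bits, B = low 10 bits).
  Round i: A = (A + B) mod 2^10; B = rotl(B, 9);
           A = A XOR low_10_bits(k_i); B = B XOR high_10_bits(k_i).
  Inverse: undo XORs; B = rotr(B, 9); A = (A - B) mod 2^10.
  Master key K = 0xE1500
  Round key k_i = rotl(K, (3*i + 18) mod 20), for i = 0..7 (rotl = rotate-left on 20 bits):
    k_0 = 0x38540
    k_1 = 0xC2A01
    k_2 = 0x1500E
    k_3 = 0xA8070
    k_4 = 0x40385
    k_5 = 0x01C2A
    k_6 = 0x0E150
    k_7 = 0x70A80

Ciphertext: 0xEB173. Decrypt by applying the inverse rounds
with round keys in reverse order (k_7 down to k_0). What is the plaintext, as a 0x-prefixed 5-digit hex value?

0x99DA0

s_0 = ciphertext = 0xEB173
s_1 = InvRound(s_0, k_7) = 0xF2962
s_2 = InvRound(s_1, k_6) = 0xF9AB4
s_3 = InvRound(s_2, k_5) = 0x99567
s_4 = InvRound(s_3, k_4) = 0x448CE
s_5 = InvRound(s_4, k_3) = 0x214DD
s_6 = InvRound(s_5, k_2) = 0xDE512
s_7 = InvRound(s_6, k_1) = 0x51C31
s_8 = InvRound(s_7, k_0) = 0x99DA0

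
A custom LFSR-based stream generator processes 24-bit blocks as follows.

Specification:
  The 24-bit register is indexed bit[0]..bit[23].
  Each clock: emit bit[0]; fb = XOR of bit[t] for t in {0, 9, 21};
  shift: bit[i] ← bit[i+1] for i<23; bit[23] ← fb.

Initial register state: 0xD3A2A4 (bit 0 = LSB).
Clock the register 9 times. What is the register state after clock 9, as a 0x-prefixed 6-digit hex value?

reg_0 = 0xD3A2A4
clock 1: out=0, reg = 0xE9D152
clock 2: out=0, reg = 0xF4E8A9
clock 3: out=1, reg = 0x7A7454
clock 4: out=0, reg = 0xBD3A2A
clock 5: out=0, reg = 0x5E9D15
clock 6: out=1, reg = 0xAF4E8A
clock 7: out=0, reg = 0x57A745
clock 8: out=1, reg = 0x2BD3A2
clock 9: out=0, reg = 0x15E9D1

0x15E9D1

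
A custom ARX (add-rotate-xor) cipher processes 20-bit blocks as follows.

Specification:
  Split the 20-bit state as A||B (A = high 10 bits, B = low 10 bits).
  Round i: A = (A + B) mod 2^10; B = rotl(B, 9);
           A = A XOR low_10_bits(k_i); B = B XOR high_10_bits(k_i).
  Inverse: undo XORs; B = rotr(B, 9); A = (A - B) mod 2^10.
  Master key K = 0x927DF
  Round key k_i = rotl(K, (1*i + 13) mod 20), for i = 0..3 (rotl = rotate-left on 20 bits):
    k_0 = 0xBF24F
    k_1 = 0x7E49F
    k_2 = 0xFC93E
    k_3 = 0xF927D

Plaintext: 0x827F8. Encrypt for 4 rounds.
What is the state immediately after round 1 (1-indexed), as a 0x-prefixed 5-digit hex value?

s_0 = plaintext = 0x827F8
s_1 = Round(s_0, k_0) = 0x13B00
s_2 = Round(s_1, k_1) = 0xF4479
s_3 = Round(s_2, k_2) = 0x5D1CE
s_4 = Round(s_3, k_3) = 0x4FF03

0x13B00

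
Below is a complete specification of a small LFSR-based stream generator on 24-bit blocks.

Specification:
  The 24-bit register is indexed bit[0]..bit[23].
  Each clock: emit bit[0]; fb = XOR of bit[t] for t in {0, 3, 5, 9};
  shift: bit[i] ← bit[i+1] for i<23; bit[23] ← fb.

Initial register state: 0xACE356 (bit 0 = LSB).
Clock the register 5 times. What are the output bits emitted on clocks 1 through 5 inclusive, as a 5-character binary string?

01101

reg_0 = 0xACE356
clock 1: out=0, reg = 0xD671AB
clock 2: out=1, reg = 0xEB38D5
clock 3: out=1, reg = 0xF59C6A
clock 4: out=0, reg = 0x7ACE35
clock 5: out=1, reg = 0xBD671A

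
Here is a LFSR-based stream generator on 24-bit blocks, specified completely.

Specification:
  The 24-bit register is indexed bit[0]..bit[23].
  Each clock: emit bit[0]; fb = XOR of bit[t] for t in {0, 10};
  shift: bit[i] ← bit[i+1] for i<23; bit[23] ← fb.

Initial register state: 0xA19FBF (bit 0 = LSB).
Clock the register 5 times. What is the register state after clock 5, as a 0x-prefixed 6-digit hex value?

0xC50CFD

reg_0 = 0xA19FBF
clock 1: out=1, reg = 0x50CFDF
clock 2: out=1, reg = 0x2867EF
clock 3: out=1, reg = 0x1433F7
clock 4: out=1, reg = 0x8A19FB
clock 5: out=1, reg = 0xC50CFD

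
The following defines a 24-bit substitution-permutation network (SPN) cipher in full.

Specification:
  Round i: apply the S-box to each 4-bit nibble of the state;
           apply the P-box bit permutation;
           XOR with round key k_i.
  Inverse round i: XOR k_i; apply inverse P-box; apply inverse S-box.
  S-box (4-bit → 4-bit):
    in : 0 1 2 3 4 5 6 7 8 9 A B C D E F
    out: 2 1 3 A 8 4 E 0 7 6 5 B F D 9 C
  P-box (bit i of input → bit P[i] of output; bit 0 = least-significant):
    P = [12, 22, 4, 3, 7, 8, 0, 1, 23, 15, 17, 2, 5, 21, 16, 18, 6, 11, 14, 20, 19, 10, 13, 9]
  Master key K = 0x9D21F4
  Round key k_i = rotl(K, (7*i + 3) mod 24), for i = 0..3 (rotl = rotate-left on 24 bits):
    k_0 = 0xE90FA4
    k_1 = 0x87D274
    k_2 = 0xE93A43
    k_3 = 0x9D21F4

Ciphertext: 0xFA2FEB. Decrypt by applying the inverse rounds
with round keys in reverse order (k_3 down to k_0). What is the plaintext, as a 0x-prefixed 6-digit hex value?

0x578786

s_0 = ciphertext = 0xFA2FEB
s_1 = InvRound(s_0, k_3) = 0x306FF6
s_2 = InvRound(s_1, k_2) = 0x2FAE88
s_3 = InvRound(s_2, k_1) = 0x882E1D
s_4 = InvRound(s_3, k_0) = 0x578786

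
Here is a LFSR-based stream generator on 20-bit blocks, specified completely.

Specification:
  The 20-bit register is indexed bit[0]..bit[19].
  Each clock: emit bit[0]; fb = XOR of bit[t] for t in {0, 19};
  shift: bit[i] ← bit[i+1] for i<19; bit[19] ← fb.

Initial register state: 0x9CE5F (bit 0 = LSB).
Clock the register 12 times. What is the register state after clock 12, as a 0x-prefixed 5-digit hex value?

reg_0 = 0x9CE5F
clock 1: out=1, reg = 0x4E72F
clock 2: out=1, reg = 0xA7397
clock 3: out=1, reg = 0x539CB
clock 4: out=1, reg = 0xA9CE5
clock 5: out=1, reg = 0x54E72
clock 6: out=0, reg = 0x2A739
clock 7: out=1, reg = 0x9539C
clock 8: out=0, reg = 0xCA9CE
clock 9: out=0, reg = 0xE54E7
clock 10: out=1, reg = 0x72A73
clock 11: out=1, reg = 0xB9539
clock 12: out=1, reg = 0x5CA9C

0x5CA9C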